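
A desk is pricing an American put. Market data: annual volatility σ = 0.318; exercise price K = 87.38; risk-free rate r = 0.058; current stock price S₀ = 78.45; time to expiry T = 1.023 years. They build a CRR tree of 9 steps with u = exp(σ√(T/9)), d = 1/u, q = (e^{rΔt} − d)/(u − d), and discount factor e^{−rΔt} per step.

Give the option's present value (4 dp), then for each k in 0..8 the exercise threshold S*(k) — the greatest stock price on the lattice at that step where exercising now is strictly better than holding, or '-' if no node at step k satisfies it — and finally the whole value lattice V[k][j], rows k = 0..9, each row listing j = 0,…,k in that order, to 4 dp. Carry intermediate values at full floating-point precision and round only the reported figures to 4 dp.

Δt=0.11367, u=1.11317, d=0.89834, q=0.50401, disc=e^(-rΔt)=0.99343
k=9 terminal: V=max(K-S,0) → 57.4891 50.3408 41.4829 30.5067 16.9056 0.0518 0.0000 0.0000 0.0000 0.0000
k=8: j=0 S=33.2736 intr=54.1064 cont=53.5322 V=54.1064[EX]; j=1 S=41.2309 intr=46.1491 cont=45.5749 V=46.1491[EX]; j=2 S=51.0912 intr=36.2888 cont=35.7146 V=36.2888[EX]; j=3 S=63.3096 intr=24.0704 cont=23.4962 V=24.0704[EX]; j=4 S=78.4500 intr=8.9300 cont=8.3558 V=8.9300[EX]; j=5 S=97.2112 intr=0.0000 cont=0.0255 V=0.0255[hold]; j=6 S=120.4590 intr=0.0000 cont=0.0000 V=0.0000[hold]; j=7 S=149.2666 intr=0.0000 cont=0.0000 V=0.0000[hold]; j=8 S=184.9634 intr=0.0000 cont=0.0000 V=0.0000[hold]  S*(8)=78.4500
k=7: j=0 S=37.0392 intr=50.3408 cont=49.7666 V=50.3408[EX]; j=1 S=45.8971 intr=41.4829 cont=40.9088 V=41.4829[EX]; j=2 S=56.8733 intr=30.5067 cont=29.9326 V=30.5067[EX]; j=3 S=70.4744 intr=16.9056 cont=16.3314 V=16.9056[EX]; j=4 S=87.3282 intr=0.0518 cont=4.4129 V=4.4129[hold]; j=5 S=108.2126 intr=0.0000 cont=0.0126 V=0.0126[hold]; j=6 S=134.0914 intr=0.0000 cont=0.0000 V=0.0000[hold]; j=7 S=166.1591 intr=0.0000 cont=0.0000 V=0.0000[hold]  S*(7)=70.4744
k=6: j=0 S=41.2309 intr=46.1491 cont=45.5749 V=46.1491[EX]; j=1 S=51.0912 intr=36.2888 cont=35.7146 V=36.2888[EX]; j=2 S=63.3096 intr=24.0704 cont=23.4962 V=24.0704[EX]; j=3 S=78.4500 intr=8.9300 cont=10.5394 V=10.5394[hold]; j=4 S=97.2112 intr=0.0000 cont=2.1806 V=2.1806[hold]; j=5 S=120.4590 intr=0.0000 cont=0.0062 V=0.0062[hold]; j=6 S=149.2666 intr=0.0000 cont=0.0000 V=0.0000[hold]  S*(6)=63.3096
k=5: j=0 S=45.8971 intr=41.4829 cont=40.9088 V=41.4829[EX]; j=1 S=56.8733 intr=30.5067 cont=29.9326 V=30.5067[EX]; j=2 S=70.4744 intr=16.9056 cont=17.1373 V=17.1373[hold]; j=3 S=87.3282 intr=0.0518 cont=6.2849 V=6.2849[hold]; j=4 S=108.2126 intr=0.0000 cont=1.0776 V=1.0776[hold]; j=5 S=134.0914 intr=0.0000 cont=0.0031 V=0.0031[hold]  S*(5)=56.8733
k=4: j=0 S=51.0912 intr=36.2888 cont=35.7146 V=36.2888[EX]; j=1 S=63.3096 intr=24.0704 cont=23.6122 V=24.0704[EX]; j=2 S=78.4500 intr=8.9300 cont=11.5909 V=11.5909[hold]; j=3 S=97.2112 intr=0.0000 cont=3.6363 V=3.6363[hold]; j=4 S=120.4590 intr=0.0000 cont=0.5325 V=0.5325[hold]  S*(4)=63.3096
k=3: j=0 S=56.8733 intr=30.5067 cont=29.9326 V=30.5067[EX]; j=1 S=70.4744 intr=16.9056 cont=17.6637 V=17.6637[hold]; j=2 S=87.3282 intr=0.0518 cont=7.5319 V=7.5319[hold]; j=3 S=108.2126 intr=0.0000 cont=2.0583 V=2.0583[hold]  S*(3)=56.8733
k=2: j=0 S=63.3096 intr=24.0704 cont=23.8758 V=24.0704[EX]; j=1 S=78.4500 intr=8.9300 cont=12.4747 V=12.4747[hold]; j=2 S=97.2112 intr=0.0000 cont=4.7418 V=4.7418[hold]  S*(2)=63.3096
k=1: j=0 S=70.4744 intr=16.9056 cont=18.1062 V=18.1062[hold]; j=1 S=87.3282 intr=0.0518 cont=8.5208 V=8.5208[hold]  S*(1)=-
k=0: j=0 S=78.4500 intr=8.9300 cont=13.1879 V=13.1879[hold]  S*(0)=-

price = 13.1879
boundary = - - 63.3096 56.8733 63.3096 56.8733 63.3096 70.4744 78.4500
tree:
13.1879
18.1062 8.5208
24.0704 12.4747 4.7418
30.5067 17.6637 7.5319 2.0583
36.2888 24.0704 11.5909 3.6363 0.5325
41.4829 30.5067 17.1373 6.2849 1.0776 0.0031
46.1491 36.2888 24.0704 10.5394 2.1806 0.0062 0.0000
50.3408 41.4829 30.5067 16.9056 4.4129 0.0126 0.0000 0.0000
54.1064 46.1491 36.2888 24.0704 8.9300 0.0255 0.0000 0.0000 0.0000
57.4891 50.3408 41.4829 30.5067 16.9056 0.0518 0.0000 0.0000 0.0000 0.0000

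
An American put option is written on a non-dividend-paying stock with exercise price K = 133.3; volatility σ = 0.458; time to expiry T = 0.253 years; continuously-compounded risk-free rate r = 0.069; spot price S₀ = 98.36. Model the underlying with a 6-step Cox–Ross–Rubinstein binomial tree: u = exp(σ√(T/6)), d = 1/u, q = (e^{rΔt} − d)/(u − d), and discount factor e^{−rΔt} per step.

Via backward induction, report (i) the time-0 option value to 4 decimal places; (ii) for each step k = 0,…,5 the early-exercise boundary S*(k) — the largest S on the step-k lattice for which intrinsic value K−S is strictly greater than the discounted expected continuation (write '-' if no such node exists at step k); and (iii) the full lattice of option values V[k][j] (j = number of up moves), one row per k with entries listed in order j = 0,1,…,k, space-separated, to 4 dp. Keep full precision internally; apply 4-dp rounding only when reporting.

Δt=0.04217  u=1.09861  d=0.91024  q=0.49197  discount=0.99709
step 6 (expiry): payoffs max(K−S,0) = 77.3563 65.7788 51.8053 34.9400 14.5844 0.0000 0.0000
step 5: (k=5,j=0): S=61.4604, (K−S)⁺=71.8396, hold=71.4523 ⇒ V=71.8396 exercise | (k=5,j=1): S=74.1797, (K−S)⁺=59.1203, hold=58.7331 ⇒ V=59.1203 exercise | (k=5,j=2): S=89.5311, (K−S)⁺=43.7689, hold=43.3816 ⇒ V=43.7689 exercise | (k=5,j=3): S=108.0595, (K−S)⁺=25.2405, hold=24.8532 ⇒ V=25.2405 exercise | (k=5,j=4): S=130.4224, (K−S)⁺=2.8776, hold=7.3878 ⇒ V=7.3878 continue | (k=5,j=5): S=157.4133, (K−S)⁺=0.0000, hold=0.0000 ⇒ V=0.0000 continue  boundary S*=108.0595
step 4: (k=4,j=0): S=67.5212, (K−S)⁺=65.7788, hold=65.3915 ⇒ V=65.7788 exercise | (k=4,j=1): S=81.4947, (K−S)⁺=51.8053, hold=51.4180 ⇒ V=51.8053 exercise | (k=4,j=2): S=98.3600, (K−S)⁺=34.9400, hold=34.5527 ⇒ V=34.9400 exercise | (k=4,j=3): S=118.7156, (K−S)⁺=14.5844, hold=16.4096 ⇒ V=16.4096 continue | (k=4,j=4): S=143.2837, (K−S)⁺=0.0000, hold=3.7423 ⇒ V=3.7423 continue  boundary S*=98.3600
step 3: (k=3,j=0): S=74.1797, (K−S)⁺=59.1203, hold=58.7331 ⇒ V=59.1203 exercise | (k=3,j=1): S=89.5311, (K−S)⁺=43.7689, hold=43.3816 ⇒ V=43.7689 exercise | (k=3,j=2): S=108.0595, (K−S)⁺=25.2405, hold=25.7485 ⇒ V=25.7485 continue | (k=3,j=3): S=130.4224, (K−S)⁺=2.8776, hold=10.1480 ⇒ V=10.1480 continue  boundary S*=89.5311
step 2: (k=2,j=0): S=81.4947, (K−S)⁺=51.8053, hold=51.4180 ⇒ V=51.8053 exercise | (k=2,j=1): S=98.3600, (K−S)⁺=34.9400, hold=34.8019 ⇒ V=34.9400 exercise | (k=2,j=2): S=118.7156, (K−S)⁺=14.5844, hold=18.0210 ⇒ V=18.0210 continue  boundary S*=98.3600
step 1: (k=1,j=0): S=89.5311, (K−S)⁺=43.7689, hold=43.3816 ⇒ V=43.7689 exercise | (k=1,j=1): S=108.0595, (K−S)⁺=25.2405, hold=26.5390 ⇒ V=26.5390 continue  boundary S*=89.5311
step 0: (k=0,j=0): S=98.3600, (K−S)⁺=34.9400, hold=35.1897 ⇒ V=35.1897 continue  boundary S*=-

price = 35.1897
boundary = - 89.5311 98.3600 89.5311 98.3600 108.0595
tree:
35.1897
43.7689 26.5390
51.8053 34.9400 18.0210
59.1203 43.7689 25.7485 10.1480
65.7788 51.8053 34.9400 16.4096 3.7423
71.8396 59.1203 43.7689 25.2405 7.3878 0.0000
77.3563 65.7788 51.8053 34.9400 14.5844 0.0000 0.0000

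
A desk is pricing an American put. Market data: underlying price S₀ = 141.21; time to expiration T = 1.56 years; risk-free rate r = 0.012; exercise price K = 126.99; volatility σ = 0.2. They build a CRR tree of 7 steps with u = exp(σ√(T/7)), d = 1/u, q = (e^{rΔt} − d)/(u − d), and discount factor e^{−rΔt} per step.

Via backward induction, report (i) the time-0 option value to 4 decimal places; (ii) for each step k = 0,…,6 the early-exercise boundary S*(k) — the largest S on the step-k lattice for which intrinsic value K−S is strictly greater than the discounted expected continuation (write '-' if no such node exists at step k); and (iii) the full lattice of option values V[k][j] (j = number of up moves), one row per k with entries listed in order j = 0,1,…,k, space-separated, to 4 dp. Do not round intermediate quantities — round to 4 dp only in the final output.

Δt=0.22286, u=1.09902, d=0.90990, q=0.49057, disc=e^(-rΔt)=0.99733
k=7 terminal: V=max(K-S,0) → 54.0717 38.9166 20.6117 0.0000 0.0000 0.0000 0.0000 0.0000
k=6: j=0 S=80.1384 intr=46.8516 cont=46.5124 V=46.8516[EX]; j=1 S=96.7941 intr=30.1959 cont=29.8567 V=30.1959[EX]; j=2 S=116.9115 intr=10.0785 cont=10.4721 V=10.4721[hold]; j=3 S=141.2100 intr=0.0000 cont=0.0000 V=0.0000[hold]; j=4 S=170.5586 intr=0.0000 cont=0.0000 V=0.0000[hold]; j=5 S=206.0070 intr=0.0000 cont=0.0000 V=0.0000[hold]; j=6 S=248.8228 intr=0.0000 cont=0.0000 V=0.0000[hold]  S*(6)=96.7941
k=5: j=0 S=88.0734 intr=38.9166 cont=38.5774 V=38.9166[EX]; j=1 S=106.3783 intr=20.6117 cont=20.4651 V=20.6117[EX]; j=2 S=128.4876 intr=0.0000 cont=5.3205 V=5.3205[hold]; j=3 S=155.1921 intr=0.0000 cont=0.0000 V=0.0000[hold]; j=4 S=187.4467 intr=0.0000 cont=0.0000 V=0.0000[hold]; j=5 S=226.4050 intr=0.0000 cont=0.0000 V=0.0000[hold]  S*(5)=106.3783
k=4: j=0 S=96.7941 intr=30.1959 cont=29.8567 V=30.1959[EX]; j=1 S=116.9115 intr=10.0785 cont=13.0752 V=13.0752[hold]; j=2 S=141.2100 intr=0.0000 cont=2.7032 V=2.7032[hold]; j=3 S=170.5586 intr=0.0000 cont=0.0000 V=0.0000[hold]; j=4 S=206.0070 intr=0.0000 cont=0.0000 V=0.0000[hold]  S*(4)=96.7941
k=3: j=0 S=106.3783 intr=20.6117 cont=21.7387 V=21.7387[hold]; j=1 S=128.4876 intr=0.0000 cont=7.9656 V=7.9656[hold]; j=2 S=155.1921 intr=0.0000 cont=1.3734 V=1.3734[hold]; j=3 S=187.4467 intr=0.0000 cont=0.0000 V=0.0000[hold]  S*(3)=-
k=2: j=0 S=116.9115 intr=10.0785 cont=14.9420 V=14.9420[hold]; j=1 S=141.2100 intr=0.0000 cont=4.7190 V=4.7190[hold]; j=2 S=170.5586 intr=0.0000 cont=0.6978 V=0.6978[hold]  S*(2)=-
k=1: j=0 S=128.4876 intr=0.0000 cont=9.9004 V=9.9004[hold]; j=1 S=155.1921 intr=0.0000 cont=2.7390 V=2.7390[hold]  S*(1)=-
k=0: j=0 S=141.2100 intr=0.0000 cont=6.3701 V=6.3701[hold]  S*(0)=-

price = 6.3701
boundary = - - - - 96.7941 106.3783 96.7941
tree:
6.3701
9.9004 2.7390
14.9420 4.7190 0.6978
21.7387 7.9656 1.3734 0.0000
30.1959 13.0752 2.7032 0.0000 0.0000
38.9166 20.6117 5.3205 0.0000 0.0000 0.0000
46.8516 30.1959 10.4721 0.0000 0.0000 0.0000 0.0000
54.0717 38.9166 20.6117 0.0000 0.0000 0.0000 0.0000 0.0000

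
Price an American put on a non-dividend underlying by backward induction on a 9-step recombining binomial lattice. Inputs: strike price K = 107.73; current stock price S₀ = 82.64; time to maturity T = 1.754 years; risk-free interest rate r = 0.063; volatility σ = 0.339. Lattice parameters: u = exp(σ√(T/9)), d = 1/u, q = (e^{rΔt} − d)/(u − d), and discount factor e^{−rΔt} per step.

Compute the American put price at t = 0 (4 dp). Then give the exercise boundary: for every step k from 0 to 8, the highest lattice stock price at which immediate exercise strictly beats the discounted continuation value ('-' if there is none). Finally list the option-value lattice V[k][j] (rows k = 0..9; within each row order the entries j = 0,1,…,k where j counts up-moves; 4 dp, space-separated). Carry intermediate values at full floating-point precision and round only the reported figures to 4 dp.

price = 27.5593
boundary = - 71.1534 61.2634 71.1534 61.2634 71.1534 61.2634 71.1534 82.6400
tree:
27.5593
36.5766 19.3530
46.4666 27.0197 12.2759
54.9820 36.5766 18.2685 6.6741
62.3137 46.4666 26.3311 10.7748 2.7984
68.6264 54.9820 36.5766 16.8849 5.0206 0.6782
74.0616 62.3137 46.4666 25.4748 8.8378 1.3837 0.0000
78.7414 68.6264 54.9820 36.5766 15.1642 2.8229 0.0000 0.0000
82.7707 74.0616 62.3137 46.4666 25.0900 5.7590 0.0000 0.0000 0.0000
86.2399 78.7414 68.6264 54.9820 36.5766 11.7491 0.0000 0.0000 0.0000 0.0000

Δt=0.19489  u=1.16143  d=0.86100  q=0.50378  discount=0.98780
step 9 (expiry): payoffs max(K−S,0) = 86.2399 78.7414 68.6264 54.9820 36.5766 11.7491 0.0000 0.0000 0.0000 0.0000
step 8: (k=8,j=0): S=24.9593, (K−S)⁺=82.7707, hold=81.4560 ⇒ V=82.7707 exercise | (k=8,j=1): S=33.6684, (K−S)⁺=74.0616, hold=72.7470 ⇒ V=74.0616 exercise | (k=8,j=2): S=45.4163, (K−S)⁺=62.3137, hold=60.9991 ⇒ V=62.3137 exercise | (k=8,j=3): S=61.2634, (K−S)⁺=46.4666, hold=45.1520 ⇒ V=46.4666 exercise | (k=8,j=4): S=82.6400, (K−S)⁺=25.0900, hold=23.7754 ⇒ V=25.0900 exercise | (k=8,j=5): S=111.4755, (K−S)⁺=0.0000, hold=5.7590 ⇒ V=5.7590 continue | (k=8,j=6): S=150.3727, (K−S)⁺=0.0000, hold=0.0000 ⇒ V=0.0000 continue | (k=8,j=7): S=202.8421, (K−S)⁺=0.0000, hold=0.0000 ⇒ V=0.0000 continue | (k=8,j=8): S=273.6197, (K−S)⁺=0.0000, hold=0.0000 ⇒ V=0.0000 continue  boundary S*=82.6400
step 7: (k=7,j=0): S=28.9886, (K−S)⁺=78.7414, hold=77.4267 ⇒ V=78.7414 exercise | (k=7,j=1): S=39.1036, (K−S)⁺=68.6264, hold=67.3117 ⇒ V=68.6264 exercise | (k=7,j=2): S=52.7480, (K−S)⁺=54.9820, hold=53.6673 ⇒ V=54.9820 exercise | (k=7,j=3): S=71.1534, (K−S)⁺=36.5766, hold=35.2620 ⇒ V=36.5766 exercise | (k=7,j=4): S=95.9809, (K−S)⁺=11.7491, hold=15.1642 ⇒ V=15.1642 continue | (k=7,j=5): S=129.4715, (K−S)⁺=0.0000, hold=2.8229 ⇒ V=2.8229 continue | (k=7,j=6): S=174.6480, (K−S)⁺=0.0000, hold=0.0000 ⇒ V=0.0000 continue | (k=7,j=7): S=235.5878, (K−S)⁺=0.0000, hold=0.0000 ⇒ V=0.0000 continue  boundary S*=71.1534
step 6: (k=6,j=0): S=33.6684, (K−S)⁺=74.0616, hold=72.7470 ⇒ V=74.0616 exercise | (k=6,j=1): S=45.4163, (K−S)⁺=62.3137, hold=60.9991 ⇒ V=62.3137 exercise | (k=6,j=2): S=61.2634, (K−S)⁺=46.4666, hold=45.1520 ⇒ V=46.4666 exercise | (k=6,j=3): S=82.6400, (K−S)⁺=25.0900, hold=25.4748 ⇒ V=25.4748 continue | (k=6,j=4): S=111.4755, (K−S)⁺=0.0000, hold=8.8378 ⇒ V=8.8378 continue | (k=6,j=5): S=150.3727, (K−S)⁺=0.0000, hold=1.3837 ⇒ V=1.3837 continue | (k=6,j=6): S=202.8421, (K−S)⁺=0.0000, hold=0.0000 ⇒ V=0.0000 continue  boundary S*=61.2634
step 5: (k=5,j=0): S=39.1036, (K−S)⁺=68.6264, hold=67.3117 ⇒ V=68.6264 exercise | (k=5,j=1): S=52.7480, (K−S)⁺=54.9820, hold=53.6673 ⇒ V=54.9820 exercise | (k=5,j=2): S=71.1534, (K−S)⁺=36.5766, hold=35.4535 ⇒ V=36.5766 exercise | (k=5,j=3): S=95.9809, (K−S)⁺=11.7491, hold=16.8849 ⇒ V=16.8849 continue | (k=5,j=4): S=129.4715, (K−S)⁺=0.0000, hold=5.0206 ⇒ V=5.0206 continue | (k=5,j=5): S=174.6480, (K−S)⁺=0.0000, hold=0.6782 ⇒ V=0.6782 continue  boundary S*=71.1534
step 4: (k=4,j=0): S=45.4163, (K−S)⁺=62.3137, hold=60.9991 ⇒ V=62.3137 exercise | (k=4,j=1): S=61.2634, (K−S)⁺=46.4666, hold=45.1520 ⇒ V=46.4666 exercise | (k=4,j=2): S=82.6400, (K−S)⁺=25.0900, hold=26.3311 ⇒ V=26.3311 continue | (k=4,j=3): S=111.4755, (K−S)⁺=0.0000, hold=10.7748 ⇒ V=10.7748 continue | (k=4,j=4): S=150.3727, (K−S)⁺=0.0000, hold=2.7984 ⇒ V=2.7984 continue  boundary S*=61.2634
step 3: (k=3,j=0): S=52.7480, (K−S)⁺=54.9820, hold=53.6673 ⇒ V=54.9820 exercise | (k=3,j=1): S=71.1534, (K−S)⁺=36.5766, hold=35.8796 ⇒ V=36.5766 exercise | (k=3,j=2): S=95.9809, (K−S)⁺=11.7491, hold=18.2685 ⇒ V=18.2685 continue | (k=3,j=3): S=129.4715, (K−S)⁺=0.0000, hold=6.6741 ⇒ V=6.6741 continue  boundary S*=71.1534
step 2: (k=2,j=0): S=61.2634, (K−S)⁺=46.4666, hold=45.1520 ⇒ V=46.4666 exercise | (k=2,j=1): S=82.6400, (K−S)⁺=25.0900, hold=27.0197 ⇒ V=27.0197 continue | (k=2,j=2): S=111.4755, (K−S)⁺=0.0000, hold=12.2759 ⇒ V=12.2759 continue  boundary S*=61.2634
step 1: (k=1,j=0): S=71.1534, (K−S)⁺=36.5766, hold=36.2222 ⇒ V=36.5766 exercise | (k=1,j=1): S=95.9809, (K−S)⁺=11.7491, hold=19.3530 ⇒ V=19.3530 continue  boundary S*=71.1534
step 0: (k=0,j=0): S=82.6400, (K−S)⁺=25.0900, hold=27.5593 ⇒ V=27.5593 continue  boundary S*=-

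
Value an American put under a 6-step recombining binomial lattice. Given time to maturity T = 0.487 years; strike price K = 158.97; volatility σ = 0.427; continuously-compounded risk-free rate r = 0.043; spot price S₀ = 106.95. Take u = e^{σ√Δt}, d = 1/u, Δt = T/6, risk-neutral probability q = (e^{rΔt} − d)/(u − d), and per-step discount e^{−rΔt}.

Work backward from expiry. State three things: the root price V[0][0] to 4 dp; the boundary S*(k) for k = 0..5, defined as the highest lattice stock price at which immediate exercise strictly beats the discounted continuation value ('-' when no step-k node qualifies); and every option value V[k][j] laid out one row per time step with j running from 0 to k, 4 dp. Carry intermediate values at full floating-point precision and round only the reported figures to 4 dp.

price = 52.3850
boundary = - 94.6996 106.9500 94.6996 106.9500 120.7851
tree:
52.3850
64.2704 40.0901
75.1175 52.0200 27.6591
84.7222 64.2704 38.9193 15.8523
93.2268 75.1175 52.0200 25.2314 5.9659
100.7572 84.7222 64.2704 38.1849 11.6014 0.0000
107.4251 93.2268 75.1175 52.0200 22.5601 0.0000 0.0000

Δt=0.08117  u=1.12936  d=0.88546  q=0.48396  discount=0.99652
step 6 (expiry): payoffs max(K−S,0) = 107.4251 93.2268 75.1175 52.0200 22.5601 0.0000 0.0000
step 5: (k=5,j=0): S=58.2128, (K−S)⁺=100.7572, hold=100.2034 ⇒ V=100.7572 exercise | (k=5,j=1): S=74.2478, (K−S)⁺=84.7222, hold=84.1684 ⇒ V=84.7222 exercise | (k=5,j=2): S=94.6996, (K−S)⁺=64.2704, hold=63.7165 ⇒ V=64.2704 exercise | (k=5,j=3): S=120.7851, (K−S)⁺=38.1849, hold=37.6311 ⇒ V=38.1849 exercise | (k=5,j=4): S=154.0559, (K−S)⁺=4.9141, hold=11.6014 ⇒ V=11.6014 continue | (k=5,j=5): S=196.4913, (K−S)⁺=0.0000, hold=0.0000 ⇒ V=0.0000 continue  boundary S*=120.7851
step 4: (k=4,j=0): S=65.7432, (K−S)⁺=93.2268, hold=92.6729 ⇒ V=93.2268 exercise | (k=4,j=1): S=83.8525, (K−S)⁺=75.1175, hold=74.5637 ⇒ V=75.1175 exercise | (k=4,j=2): S=106.9500, (K−S)⁺=52.0200, hold=51.4661 ⇒ V=52.0200 exercise | (k=4,j=3): S=136.4099, (K−S)⁺=22.5601, hold=25.2314 ⇒ V=25.2314 continue | (k=4,j=4): S=173.9846, (K−S)⁺=0.0000, hold=5.9659 ⇒ V=5.9659 continue  boundary S*=106.9500
step 3: (k=3,j=0): S=74.2478, (K−S)⁺=84.7222, hold=84.1684 ⇒ V=84.7222 exercise | (k=3,j=1): S=94.6996, (K−S)⁺=64.2704, hold=63.7165 ⇒ V=64.2704 exercise | (k=3,j=2): S=120.7851, (K−S)⁺=38.1849, hold=38.9193 ⇒ V=38.9193 continue | (k=3,j=3): S=154.0559, (K−S)⁺=4.9141, hold=15.8523 ⇒ V=15.8523 continue  boundary S*=94.6996
step 2: (k=2,j=0): S=83.8525, (K−S)⁺=75.1175, hold=74.5637 ⇒ V=75.1175 exercise | (k=2,j=1): S=106.9500, (K−S)⁺=52.0200, hold=51.8203 ⇒ V=52.0200 exercise | (k=2,j=2): S=136.4099, (K−S)⁺=22.5601, hold=27.6591 ⇒ V=27.6591 continue  boundary S*=106.9500
step 1: (k=1,j=0): S=94.6996, (K−S)⁺=64.2704, hold=63.7165 ⇒ V=64.2704 exercise | (k=1,j=1): S=120.7851, (K−S)⁺=38.1849, hold=40.0901 ⇒ V=40.0901 continue  boundary S*=94.6996
step 0: (k=0,j=0): S=106.9500, (K−S)⁺=52.0200, hold=52.3850 ⇒ V=52.3850 continue  boundary S*=-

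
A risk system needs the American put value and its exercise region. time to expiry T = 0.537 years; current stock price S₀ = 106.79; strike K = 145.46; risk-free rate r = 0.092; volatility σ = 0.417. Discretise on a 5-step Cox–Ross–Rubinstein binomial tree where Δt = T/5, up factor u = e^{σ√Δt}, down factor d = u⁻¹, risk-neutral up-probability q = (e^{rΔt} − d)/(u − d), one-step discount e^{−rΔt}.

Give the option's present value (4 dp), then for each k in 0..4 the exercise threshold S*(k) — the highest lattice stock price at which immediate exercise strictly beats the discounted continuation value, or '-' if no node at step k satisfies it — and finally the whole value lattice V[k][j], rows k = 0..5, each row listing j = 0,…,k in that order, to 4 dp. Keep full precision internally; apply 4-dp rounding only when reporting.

price = 38.9662
boundary = - 93.1495 106.7900 93.1495 106.7900
tree:
38.9662
52.3105 26.5043
64.2087 38.6700 14.9648
74.5872 52.3105 24.7095 5.5979
83.6399 64.2087 38.6700 11.3547 0.0000
91.5363 74.5872 52.3105 23.0320 0.0000 0.0000

Δt=0.10740  u=1.14644  d=0.87227  q=0.50211  discount=0.99017
step 5 (expiry): payoffs max(K−S,0) = 91.5363 74.5872 52.3105 23.0320 0.0000 0.0000
step 4: (k=4,j=0): S=61.8201, (K−S)⁺=83.6399, hold=82.2097 ⇒ V=83.6399 exercise | (k=4,j=1): S=81.2513, (K−S)⁺=64.2087, hold=62.7786 ⇒ V=64.2087 exercise | (k=4,j=2): S=106.7900, (K−S)⁺=38.6700, hold=37.2398 ⇒ V=38.6700 exercise | (k=4,j=3): S=140.3560, (K−S)⁺=5.1040, hold=11.3547 ⇒ V=11.3547 continue | (k=4,j=4): S=184.4725, (K−S)⁺=0.0000, hold=0.0000 ⇒ V=0.0000 continue  boundary S*=106.7900
step 3: (k=3,j=0): S=70.8728, (K−S)⁺=74.5872, hold=73.1570 ⇒ V=74.5872 exercise | (k=3,j=1): S=93.1495, (K−S)⁺=52.3105, hold=50.8804 ⇒ V=52.3105 exercise | (k=3,j=2): S=122.4280, (K−S)⁺=23.0320, hold=24.7095 ⇒ V=24.7095 continue | (k=3,j=3): S=160.9094, (K−S)⁺=0.0000, hold=5.5979 ⇒ V=5.5979 continue  boundary S*=93.1495
step 2: (k=2,j=0): S=81.2513, (K−S)⁺=64.2087, hold=62.7786 ⇒ V=64.2087 exercise | (k=2,j=1): S=106.7900, (K−S)⁺=38.6700, hold=38.0738 ⇒ V=38.6700 exercise | (k=2,j=2): S=140.3560, (K−S)⁺=5.1040, hold=14.9648 ⇒ V=14.9648 continue  boundary S*=106.7900
step 1: (k=1,j=0): S=93.1495, (K−S)⁺=52.3105, hold=50.8804 ⇒ V=52.3105 exercise | (k=1,j=1): S=122.4280, (K−S)⁺=23.0320, hold=26.5043 ⇒ V=26.5043 continue  boundary S*=93.1495
step 0: (k=0,j=0): S=106.7900, (K−S)⁺=38.6700, hold=38.9662 ⇒ V=38.9662 continue  boundary S*=-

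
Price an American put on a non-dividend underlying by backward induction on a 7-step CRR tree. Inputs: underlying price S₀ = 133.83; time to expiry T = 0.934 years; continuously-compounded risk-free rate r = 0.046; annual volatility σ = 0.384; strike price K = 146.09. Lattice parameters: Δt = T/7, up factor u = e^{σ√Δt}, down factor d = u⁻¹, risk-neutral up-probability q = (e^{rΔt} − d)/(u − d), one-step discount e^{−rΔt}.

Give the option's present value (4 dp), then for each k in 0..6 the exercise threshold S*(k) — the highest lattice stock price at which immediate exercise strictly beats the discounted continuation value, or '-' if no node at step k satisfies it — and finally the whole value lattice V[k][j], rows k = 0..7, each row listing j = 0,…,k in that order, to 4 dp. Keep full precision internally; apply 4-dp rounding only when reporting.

params: Δt=0.13343 u=1.15058 d=0.86913 q=0.48686 e^(-rΔt)=0.99388
t_7 payoffs: 95.9559 79.7207 58.2278 29.7749 0.0000 0.0000 0.0000 0.0000
t_6: node(6,0) S=57.6833 payoff=88.4067 vs cont=87.5128 → 88.4067 [stop]  node(6,1) S=76.3633 payoff=69.7267 vs cont=68.8328 → 69.7267 [stop]  node(6,2) S=101.0925 payoff=44.9975 vs cont=44.1036 → 44.9975 [stop]  node(6,3) S=133.8300 payoff=12.2600 vs cont=15.1850 → 15.1850 [wait]  node(6,4) S=177.1691 payoff=0.0000 vs cont=0.0000 → 0.0000 [wait]  node(6,5) S=234.5429 payoff=0.0000 vs cont=0.0000 → 0.0000 [wait]  node(6,6) S=310.4965 payoff=0.0000 vs cont=0.0000 → 0.0000 [wait]  ⇒ S*(6)=101.0925
t_5: node(5,0) S=66.3693 payoff=79.7207 vs cont=78.8268 → 79.7207 [stop]  node(5,1) S=87.8622 payoff=58.2278 vs cont=57.3339 → 58.2278 [stop]  node(5,2) S=116.3151 payoff=29.7749 vs cont=30.2963 → 30.2963 [wait]  node(5,3) S=153.9823 payoff=0.0000 vs cont=7.7443 → 7.7443 [wait]  node(5,4) S=203.8474 payoff=0.0000 vs cont=0.0000 → 0.0000 [wait]  node(5,5) S=269.8606 payoff=0.0000 vs cont=0.0000 → 0.0000 [wait]  ⇒ S*(5)=87.8622
t_4: node(4,0) S=76.3633 payoff=69.7267 vs cont=68.8328 → 69.7267 [stop]  node(4,1) S=101.0925 payoff=44.9975 vs cont=44.3559 → 44.9975 [stop]  node(4,2) S=133.8300 payoff=12.2600 vs cont=19.1983 → 19.1983 [wait]  node(4,3) S=177.1691 payoff=0.0000 vs cont=3.9496 → 3.9496 [wait]  node(4,4) S=234.5429 payoff=0.0000 vs cont=0.0000 → 0.0000 [wait]  ⇒ S*(4)=101.0925
t_3: node(3,0) S=87.8622 payoff=58.2278 vs cont=57.3339 → 58.2278 [stop]  node(3,1) S=116.3151 payoff=29.7749 vs cont=32.2383 → 32.2383 [wait]  node(3,2) S=153.9823 payoff=0.0000 vs cont=11.7022 → 11.7022 [wait]  node(3,3) S=203.8474 payoff=0.0000 vs cont=2.0143 → 2.0143 [wait]  ⇒ S*(3)=87.8622
t_2: node(2,0) S=101.0925 payoff=44.9975 vs cont=45.2956 → 45.2956 [wait]  node(2,1) S=133.8300 payoff=12.2600 vs cont=22.1039 → 22.1039 [wait]  node(2,2) S=177.1691 payoff=0.0000 vs cont=6.9427 → 6.9427 [wait]  ⇒ S*(2)=-
t_1: node(1,0) S=116.3151 payoff=29.7749 vs cont=33.7963 → 33.7963 [wait]  node(1,1) S=153.9823 payoff=0.0000 vs cont=14.6324 → 14.6324 [wait]  ⇒ S*(1)=-
t_0: node(0,0) S=133.8300 payoff=12.2600 vs cont=24.3164 → 24.3164 [wait]  ⇒ S*(0)=-

price = 24.3164
boundary = - - - 87.8622 101.0925 87.8622 101.0925
tree:
24.3164
33.7963 14.6324
45.2956 22.1039 6.9427
58.2278 32.2383 11.7022 2.0143
69.7267 44.9975 19.1983 3.9496 0.0000
79.7207 58.2278 30.2963 7.7443 0.0000 0.0000
88.4067 69.7267 44.9975 15.1850 0.0000 0.0000 0.0000
95.9559 79.7207 58.2278 29.7749 0.0000 0.0000 0.0000 0.0000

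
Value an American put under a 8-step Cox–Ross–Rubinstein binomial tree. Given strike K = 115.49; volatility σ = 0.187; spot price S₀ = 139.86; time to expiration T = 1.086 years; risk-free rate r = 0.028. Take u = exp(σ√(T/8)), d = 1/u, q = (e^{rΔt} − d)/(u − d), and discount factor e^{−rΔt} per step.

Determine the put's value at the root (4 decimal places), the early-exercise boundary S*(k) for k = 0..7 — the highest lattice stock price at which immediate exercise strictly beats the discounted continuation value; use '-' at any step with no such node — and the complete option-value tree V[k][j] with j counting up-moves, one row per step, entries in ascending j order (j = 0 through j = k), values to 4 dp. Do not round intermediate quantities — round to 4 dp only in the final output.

price = 1.6638
boundary = - - - - - - 92.5038 99.1018
tree:
1.6638
2.7822 0.6034
4.5508 1.1064 0.1255
7.2452 2.0002 0.2573 0.0000
11.1525 3.5511 0.5274 0.0000 0.0000
16.4509 6.1533 1.0814 0.0000 0.0000 0.0000
22.9862 10.3045 2.2171 0.0000 0.0000 0.0000 0.0000
29.1450 16.3882 4.5455 0.0000 0.0000 0.0000 0.0000 0.0000
34.8938 22.9862 9.3194 0.0000 0.0000 0.0000 0.0000 0.0000 0.0000

Δt=0.13575  u=1.07133  d=0.93342  q=0.51040  discount=0.99621
step 8 (expiry): payoffs max(K−S,0) = 34.8938 22.9862 9.3194 0.0000 0.0000 0.0000 0.0000 0.0000 0.0000
step 7: (k=7,j=0): S=86.3450, (K−S)⁺=29.1450, hold=28.7069 ⇒ V=29.1450 exercise | (k=7,j=1): S=99.1018, (K−S)⁺=16.3882, hold=15.9500 ⇒ V=16.3882 exercise | (k=7,j=2): S=113.7435, (K−S)⁺=1.7465, hold=4.5455 ⇒ V=4.5455 continue | (k=7,j=3): S=130.5483, (K−S)⁺=0.0000, hold=0.0000 ⇒ V=0.0000 continue | (k=7,j=4): S=149.8359, (K−S)⁺=0.0000, hold=0.0000 ⇒ V=0.0000 continue | (k=7,j=5): S=171.9731, (K−S)⁺=0.0000, hold=0.0000 ⇒ V=0.0000 continue | (k=7,j=6): S=197.3810, (K−S)⁺=0.0000, hold=0.0000 ⇒ V=0.0000 continue | (k=7,j=7): S=226.5427, (K−S)⁺=0.0000, hold=0.0000 ⇒ V=0.0000 continue  boundary S*=99.1018
step 6: (k=6,j=0): S=92.5038, (K−S)⁺=22.9862, hold=22.5481 ⇒ V=22.9862 exercise | (k=6,j=1): S=106.1706, (K−S)⁺=9.3194, hold=10.3045 ⇒ V=10.3045 continue | (k=6,j=2): S=121.8565, (K−S)⁺=0.0000, hold=2.2171 ⇒ V=2.2171 continue | (k=6,j=3): S=139.8600, (K−S)⁺=0.0000, hold=0.0000 ⇒ V=0.0000 continue | (k=6,j=4): S=160.5234, (K−S)⁺=0.0000, hold=0.0000 ⇒ V=0.0000 continue | (k=6,j=5): S=184.2396, (K−S)⁺=0.0000, hold=0.0000 ⇒ V=0.0000 continue | (k=6,j=6): S=211.4597, (K−S)⁺=0.0000, hold=0.0000 ⇒ V=0.0000 continue  boundary S*=92.5038
step 5: (k=5,j=0): S=99.1018, (K−S)⁺=16.3882, hold=16.4509 ⇒ V=16.4509 continue | (k=5,j=1): S=113.7435, (K−S)⁺=1.7465, hold=6.1533 ⇒ V=6.1533 continue | (k=5,j=2): S=130.5483, (K−S)⁺=0.0000, hold=1.0814 ⇒ V=1.0814 continue | (k=5,j=3): S=149.8359, (K−S)⁺=0.0000, hold=0.0000 ⇒ V=0.0000 continue | (k=5,j=4): S=171.9731, (K−S)⁺=0.0000, hold=0.0000 ⇒ V=0.0000 continue | (k=5,j=5): S=197.3810, (K−S)⁺=0.0000, hold=0.0000 ⇒ V=0.0000 continue  boundary S*=-
step 4: (k=4,j=0): S=106.1706, (K−S)⁺=9.3194, hold=11.1525 ⇒ V=11.1525 continue | (k=4,j=1): S=121.8565, (K−S)⁺=0.0000, hold=3.5511 ⇒ V=3.5511 continue | (k=4,j=2): S=139.8600, (K−S)⁺=0.0000, hold=0.5274 ⇒ V=0.5274 continue | (k=4,j=3): S=160.5234, (K−S)⁺=0.0000, hold=0.0000 ⇒ V=0.0000 continue | (k=4,j=4): S=184.2396, (K−S)⁺=0.0000, hold=0.0000 ⇒ V=0.0000 continue  boundary S*=-
step 3: (k=3,j=0): S=113.7435, (K−S)⁺=1.7465, hold=7.2452 ⇒ V=7.2452 continue | (k=3,j=1): S=130.5483, (K−S)⁺=0.0000, hold=2.0002 ⇒ V=2.0002 continue | (k=3,j=2): S=149.8359, (K−S)⁺=0.0000, hold=0.2573 ⇒ V=0.2573 continue | (k=3,j=3): S=171.9731, (K−S)⁺=0.0000, hold=0.0000 ⇒ V=0.0000 continue  boundary S*=-
step 2: (k=2,j=0): S=121.8565, (K−S)⁺=0.0000, hold=4.5508 ⇒ V=4.5508 continue | (k=2,j=1): S=139.8600, (K−S)⁺=0.0000, hold=1.1064 ⇒ V=1.1064 continue | (k=2,j=2): S=160.5234, (K−S)⁺=0.0000, hold=0.1255 ⇒ V=0.1255 continue  boundary S*=-
step 1: (k=1,j=0): S=130.5483, (K−S)⁺=0.0000, hold=2.7822 ⇒ V=2.7822 continue | (k=1,j=1): S=149.8359, (K−S)⁺=0.0000, hold=0.6034 ⇒ V=0.6034 continue  boundary S*=-
step 0: (k=0,j=0): S=139.8600, (K−S)⁺=0.0000, hold=1.6638 ⇒ V=1.6638 continue  boundary S*=-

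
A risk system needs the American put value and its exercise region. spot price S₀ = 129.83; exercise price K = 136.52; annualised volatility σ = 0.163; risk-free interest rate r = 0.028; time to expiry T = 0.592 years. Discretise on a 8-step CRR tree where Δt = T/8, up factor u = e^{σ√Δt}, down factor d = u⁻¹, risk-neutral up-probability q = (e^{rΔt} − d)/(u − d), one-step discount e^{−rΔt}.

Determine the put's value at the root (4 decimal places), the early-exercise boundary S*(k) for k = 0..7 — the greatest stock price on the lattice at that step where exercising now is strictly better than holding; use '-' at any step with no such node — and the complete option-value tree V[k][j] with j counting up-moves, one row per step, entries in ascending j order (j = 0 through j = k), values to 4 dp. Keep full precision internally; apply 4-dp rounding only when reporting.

Δt=0.07400, u=1.04534, d=0.95663, q=0.51230, disc=e^(-rΔt)=0.99793
k=8 terminal: V=max(K-S,0) → 45.4617 37.0177 27.7905 17.7078 6.6900 0.0000 0.0000 0.0000 0.0000
k=7: j=0 S=95.1867 intr=41.3333 cont=41.0507 V=41.3333[EX]; j=1 S=104.0136 intr=32.5064 cont=32.2238 V=32.5064[EX]; j=2 S=113.6591 intr=22.8609 cont=22.5783 V=22.8609[EX]; j=3 S=124.1990 intr=12.3210 cont=12.0384 V=12.3210[EX]; j=4 S=135.7163 intr=0.8037 cont=3.2560 V=3.2560[hold]; j=5 S=148.3016 intr=0.0000 cont=0.0000 V=0.0000[hold]; j=6 S=162.0540 intr=0.0000 cont=0.0000 V=0.0000[hold]; j=7 S=177.0817 intr=0.0000 cont=0.0000 V=0.0000[hold]  S*(7)=124.1990
k=6: j=0 S=99.5023 intr=37.0177 cont=36.7351 V=37.0177[EX]; j=1 S=108.7295 intr=27.7905 cont=27.5080 V=27.7905[EX]; j=2 S=118.8122 intr=17.7078 cont=17.4252 V=17.7078[EX]; j=3 S=129.8300 intr=6.6900 cont=7.6611 V=7.6611[hold]; j=4 S=141.8695 intr=0.0000 cont=1.5847 V=1.5847[hold]; j=5 S=155.0254 intr=0.0000 cont=0.0000 V=0.0000[hold]; j=6 S=169.4013 intr=0.0000 cont=0.0000 V=0.0000[hold]  S*(6)=118.8122
k=5: j=0 S=104.0136 intr=32.5064 cont=32.2238 V=32.5064[EX]; j=1 S=113.6591 intr=22.8609 cont=22.5783 V=22.8609[EX]; j=2 S=124.1990 intr=12.3210 cont=12.5349 V=12.5349[hold]; j=3 S=135.7163 intr=0.8037 cont=4.5387 V=4.5387[hold]; j=4 S=148.3016 intr=0.0000 cont=0.7712 V=0.7712[hold]; j=5 S=162.0540 intr=0.0000 cont=0.0000 V=0.0000[hold]  S*(5)=113.6591
k=4: j=0 S=108.7295 intr=27.7905 cont=27.5080 V=27.7905[EX]; j=1 S=118.8122 intr=17.7078 cont=17.5345 V=17.7078[EX]; j=2 S=129.8300 intr=6.6900 cont=8.4210 V=8.4210[hold]; j=3 S=141.8695 intr=0.0000 cont=2.6033 V=2.6033[hold]; j=4 S=155.0254 intr=0.0000 cont=0.3754 V=0.3754[hold]  S*(4)=118.8122
k=3: j=0 S=113.6591 intr=22.8609 cont=22.5783 V=22.8609[EX]; j=1 S=124.1990 intr=12.3210 cont=12.9234 V=12.9234[hold]; j=2 S=135.7163 intr=0.8037 cont=5.4293 V=5.4293[hold]; j=3 S=148.3016 intr=0.0000 cont=1.4589 V=1.4589[hold]  S*(3)=113.6591
k=2: j=0 S=118.8122 intr=17.7078 cont=17.7332 V=17.7332[hold]; j=1 S=129.8300 intr=6.6900 cont=9.0654 V=9.0654[hold]; j=2 S=141.8695 intr=0.0000 cont=3.3883 V=3.3883[hold]  S*(2)=-
k=1: j=0 S=124.1990 intr=12.3210 cont=13.2652 V=13.2652[hold]; j=1 S=135.7163 intr=0.8037 cont=6.1443 V=6.1443[hold]  S*(1)=-
k=0: j=0 S=129.8300 intr=6.6900 cont=9.5972 V=9.5972[hold]  S*(0)=-

price = 9.5972
boundary = - - - 113.6591 118.8122 113.6591 118.8122 124.1990
tree:
9.5972
13.2652 6.1443
17.7332 9.0654 3.3883
22.8609 12.9234 5.4293 1.4589
27.7905 17.7078 8.4210 2.6033 0.3754
32.5064 22.8609 12.5349 4.5387 0.7712 0.0000
37.0177 27.7905 17.7078 7.6611 1.5847 0.0000 0.0000
41.3333 32.5064 22.8609 12.3210 3.2560 0.0000 0.0000 0.0000
45.4617 37.0177 27.7905 17.7078 6.6900 0.0000 0.0000 0.0000 0.0000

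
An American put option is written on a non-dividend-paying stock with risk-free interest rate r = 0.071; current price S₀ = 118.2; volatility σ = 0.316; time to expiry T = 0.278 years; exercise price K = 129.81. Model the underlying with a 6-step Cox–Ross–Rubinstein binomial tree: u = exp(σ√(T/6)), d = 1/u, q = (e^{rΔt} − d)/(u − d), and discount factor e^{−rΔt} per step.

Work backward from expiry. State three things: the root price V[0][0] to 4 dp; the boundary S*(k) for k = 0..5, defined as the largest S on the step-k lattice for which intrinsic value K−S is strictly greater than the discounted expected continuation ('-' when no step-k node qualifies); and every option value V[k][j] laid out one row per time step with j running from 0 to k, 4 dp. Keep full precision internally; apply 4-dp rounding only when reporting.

Δt=0.04633  u=1.07039  d=0.93424  q=0.50720  discount=0.99672
step 6 (expiry): payoffs max(K−S,0) = 51.2187 39.7659 26.6440 11.6100 0.0000 0.0000 0.0000
step 5: (k=5,j=0): S=84.1230, (K−S)⁺=45.6870, hold=45.2606 ⇒ V=45.6870 exercise | (k=5,j=1): S=96.3820, (K−S)⁺=33.4280, hold=33.0017 ⇒ V=33.4280 exercise | (k=5,j=2): S=110.4274, (K−S)⁺=19.3826, hold=18.9562 ⇒ V=19.3826 exercise | (k=5,j=3): S=126.5197, (K−S)⁺=3.2903, hold=5.7026 ⇒ V=5.7026 continue | (k=5,j=4): S=144.9570, (K−S)⁺=0.0000, hold=0.0000 ⇒ V=0.0000 continue | (k=5,j=5): S=166.0811, (K−S)⁺=0.0000, hold=0.0000 ⇒ V=0.0000 continue  boundary S*=110.4274
step 4: (k=4,j=0): S=90.0441, (K−S)⁺=39.7659, hold=39.3395 ⇒ V=39.7659 exercise | (k=4,j=1): S=103.1660, (K−S)⁺=26.6440, hold=26.2177 ⇒ V=26.6440 exercise | (k=4,j=2): S=118.2000, (K−S)⁺=11.6100, hold=12.4031 ⇒ V=12.4031 continue | (k=4,j=3): S=135.4249, (K−S)⁺=0.0000, hold=2.8010 ⇒ V=2.8010 continue | (k=4,j=4): S=155.1599, (K−S)⁺=0.0000, hold=0.0000 ⇒ V=0.0000 continue  boundary S*=103.1660
step 3: (k=3,j=0): S=96.3820, (K−S)⁺=33.4280, hold=33.0017 ⇒ V=33.4280 exercise | (k=3,j=1): S=110.4274, (K−S)⁺=19.3826, hold=19.3572 ⇒ V=19.3826 exercise | (k=3,j=2): S=126.5197, (K−S)⁺=3.2903, hold=7.5081 ⇒ V=7.5081 continue | (k=3,j=3): S=144.9570, (K−S)⁺=0.0000, hold=1.3758 ⇒ V=1.3758 continue  boundary S*=110.4274
step 2: (k=2,j=0): S=103.1660, (K−S)⁺=26.6440, hold=26.2177 ⇒ V=26.6440 exercise | (k=2,j=1): S=118.2000, (K−S)⁺=11.6100, hold=13.3159 ⇒ V=13.3159 continue | (k=2,j=2): S=135.4249, (K−S)⁺=0.0000, hold=4.3833 ⇒ V=4.3833 continue  boundary S*=103.1660
step 1: (k=1,j=0): S=110.4274, (K−S)⁺=19.3826, hold=19.8187 ⇒ V=19.8187 continue | (k=1,j=1): S=126.5197, (K−S)⁺=3.2903, hold=8.7564 ⇒ V=8.7564 continue  boundary S*=-
step 0: (k=0,j=0): S=118.2000, (K−S)⁺=11.6100, hold=14.1612 ⇒ V=14.1612 continue  boundary S*=-

price = 14.1612
boundary = - - 103.1660 110.4274 103.1660 110.4274
tree:
14.1612
19.8187 8.7564
26.6440 13.3159 4.3833
33.4280 19.3826 7.5081 1.3758
39.7659 26.6440 12.4031 2.8010 0.0000
45.6870 33.4280 19.3826 5.7026 0.0000 0.0000
51.2187 39.7659 26.6440 11.6100 0.0000 0.0000 0.0000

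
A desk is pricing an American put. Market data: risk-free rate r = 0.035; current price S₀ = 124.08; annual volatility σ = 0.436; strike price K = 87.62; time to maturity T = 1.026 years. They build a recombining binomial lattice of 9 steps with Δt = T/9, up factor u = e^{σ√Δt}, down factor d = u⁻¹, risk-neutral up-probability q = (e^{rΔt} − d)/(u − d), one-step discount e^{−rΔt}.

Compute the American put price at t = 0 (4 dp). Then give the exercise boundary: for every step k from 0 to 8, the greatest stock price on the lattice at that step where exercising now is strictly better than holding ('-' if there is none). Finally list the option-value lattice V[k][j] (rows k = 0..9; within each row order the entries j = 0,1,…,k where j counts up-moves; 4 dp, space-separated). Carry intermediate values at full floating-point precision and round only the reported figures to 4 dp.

Δt=0.11400, u=1.15860, d=0.86311, q=0.47679, disc=e^(-rΔt)=0.99602
k=9 terminal: V=max(K-S,0) → 54.6357 43.3436 28.1856 7.8382 0.0000 0.0000 0.0000 0.0000 0.0000 0.0000
k=8: j=0 S=38.2155 intr=49.4045 cont=49.0556 V=49.4045[EX]; j=1 S=51.2986 intr=36.3214 cont=35.9725 V=36.3214[EX]; j=2 S=68.8606 intr=18.7594 cont=18.4105 V=18.7594[EX]; j=3 S=92.4350 intr=0.0000 cont=4.0847 V=4.0847[hold]; j=4 S=124.0800 intr=0.0000 cont=0.0000 V=0.0000[hold]; j=5 S=166.5587 intr=0.0000 cont=0.0000 V=0.0000[hold]; j=6 S=223.5799 intr=0.0000 cont=0.0000 V=0.0000[hold]; j=7 S=300.1222 intr=0.0000 cont=0.0000 V=0.0000[hold]; j=8 S=402.8688 intr=0.0000 cont=0.0000 V=0.0000[hold]  S*(8)=68.8606
k=7: j=0 S=44.2764 intr=43.3436 cont=42.9947 V=43.3436[EX]; j=1 S=59.4344 intr=28.1856 cont=27.8367 V=28.1856[EX]; j=2 S=79.7818 intr=7.8382 cont=11.7157 V=11.7157[hold]; j=3 S=107.0950 intr=0.0000 cont=2.1286 V=2.1286[hold]; j=4 S=143.7588 intr=0.0000 cont=0.0000 V=0.0000[hold]; j=5 S=192.9745 intr=0.0000 cont=0.0000 V=0.0000[hold]; j=6 S=259.0392 intr=0.0000 cont=0.0000 V=0.0000[hold]; j=7 S=347.7210 intr=0.0000 cont=0.0000 V=0.0000[hold]  S*(7)=59.4344
k=6: j=0 S=51.2986 intr=36.3214 cont=35.9725 V=36.3214[EX]; j=1 S=68.8606 intr=18.7594 cont=20.2519 V=20.2519[hold]; j=2 S=92.4350 intr=0.0000 cont=7.1162 V=7.1162[hold]; j=3 S=124.0800 intr=0.0000 cont=1.1093 V=1.1093[hold]; j=4 S=166.5587 intr=0.0000 cont=0.0000 V=0.0000[hold]; j=5 S=223.5799 intr=0.0000 cont=0.0000 V=0.0000[hold]; j=6 S=300.1222 intr=0.0000 cont=0.0000 V=0.0000[hold]  S*(6)=51.2986
k=5: j=0 S=59.4344 intr=28.1856 cont=28.5454 V=28.5454[hold]; j=1 S=79.7818 intr=7.8382 cont=13.9332 V=13.9332[hold]; j=2 S=107.0950 intr=0.0000 cont=4.2352 V=4.2352[hold]; j=3 S=143.7588 intr=0.0000 cont=0.5781 V=0.5781[hold]; j=4 S=192.9745 intr=0.0000 cont=0.0000 V=0.0000[hold]; j=5 S=259.0392 intr=0.0000 cont=0.0000 V=0.0000[hold]  S*(5)=-
k=4: j=0 S=68.8606 intr=18.7594 cont=21.4925 V=21.4925[hold]; j=1 S=92.4350 intr=0.0000 cont=9.2722 V=9.2722[hold]; j=2 S=124.0800 intr=0.0000 cont=2.4816 V=2.4816[hold]; j=3 S=166.5587 intr=0.0000 cont=0.3012 V=0.3012[hold]; j=4 S=223.5799 intr=0.0000 cont=0.0000 V=0.0000[hold]  S*(4)=-
k=3: j=0 S=79.7818 intr=7.8382 cont=15.6035 V=15.6035[hold]; j=1 S=107.0950 intr=0.0000 cont=6.0104 V=6.0104[hold]; j=2 S=143.7588 intr=0.0000 cont=1.4363 V=1.4363[hold]; j=3 S=192.9745 intr=0.0000 cont=0.1570 V=0.1570[hold]  S*(3)=-
k=2: j=0 S=92.4350 intr=0.0000 cont=10.9857 V=10.9857[hold]; j=1 S=124.0800 intr=0.0000 cont=3.8143 V=3.8143[hold]; j=2 S=166.5587 intr=0.0000 cont=0.8230 V=0.8230[hold]  S*(2)=-
k=1: j=0 S=107.0950 intr=0.0000 cont=7.5363 V=7.5363[hold]; j=1 S=143.7588 intr=0.0000 cont=2.3785 V=2.3785[hold]  S*(1)=-
k=0: j=0 S=124.0800 intr=0.0000 cont=5.0569 V=5.0569[hold]  S*(0)=-

price = 5.0569
boundary = - - - - - - 51.2986 59.4344 68.8606
tree:
5.0569
7.5363 2.3785
10.9857 3.8143 0.8230
15.6035 6.0104 1.4363 0.1570
21.4925 9.2722 2.4816 0.3012 0.0000
28.5454 13.9332 4.2352 0.5781 0.0000 0.0000
36.3214 20.2519 7.1162 1.1093 0.0000 0.0000 0.0000
43.3436 28.1856 11.7157 2.1286 0.0000 0.0000 0.0000 0.0000
49.4045 36.3214 18.7594 4.0847 0.0000 0.0000 0.0000 0.0000 0.0000
54.6357 43.3436 28.1856 7.8382 0.0000 0.0000 0.0000 0.0000 0.0000 0.0000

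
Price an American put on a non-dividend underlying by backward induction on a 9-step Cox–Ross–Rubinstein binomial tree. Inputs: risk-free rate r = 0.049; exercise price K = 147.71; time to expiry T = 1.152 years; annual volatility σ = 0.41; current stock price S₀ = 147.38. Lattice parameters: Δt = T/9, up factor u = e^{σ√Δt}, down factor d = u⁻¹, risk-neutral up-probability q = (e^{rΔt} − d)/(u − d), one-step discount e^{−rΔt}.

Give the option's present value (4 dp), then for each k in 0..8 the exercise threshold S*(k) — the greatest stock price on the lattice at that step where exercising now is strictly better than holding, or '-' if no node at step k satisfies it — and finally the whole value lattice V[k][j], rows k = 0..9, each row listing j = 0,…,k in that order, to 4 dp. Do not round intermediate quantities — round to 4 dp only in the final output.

price = 22.8013
boundary = - - - - 81.9632 94.9126 81.9632 94.9126 109.9078
tree:
22.8013
31.1119 14.2642
41.2495 20.7409 7.5655
52.9796 29.3173 11.8946 3.0625
65.7468 40.0975 18.2400 5.3047 0.7192
76.9295 52.7974 27.1197 9.0389 1.4046 0.0000
86.5864 65.7468 38.7856 15.0724 2.7434 0.0000 0.0000
94.9258 76.9295 52.7974 24.3963 5.3580 0.0000 0.0000 0.0000
102.1274 86.5864 65.7468 37.8022 10.4645 0.0000 0.0000 0.0000 0.0000
108.3465 94.9258 76.9295 52.7974 20.4378 0.0000 0.0000 0.0000 0.0000 0.0000

Δt=0.12800  u=1.15799  d=0.86357  q=0.48476  discount=0.99375
step 9 (expiry): payoffs max(K−S,0) = 108.3465 94.9258 76.9295 52.7974 20.4378 0.0000 0.0000 0.0000 0.0000 0.0000
step 8: (k=8,j=0): S=45.5826, (K−S)⁺=102.1274, hold=101.2039 ⇒ V=102.1274 exercise | (k=8,j=1): S=61.1236, (K−S)⁺=86.5864, hold=85.6629 ⇒ V=86.5864 exercise | (k=8,j=2): S=81.9632, (K−S)⁺=65.7468, hold=64.8233 ⇒ V=65.7468 exercise | (k=8,j=3): S=109.9078, (K−S)⁺=37.8022, hold=36.8786 ⇒ V=37.8022 exercise | (k=8,j=4): S=147.3800, (K−S)⁺=0.3300, hold=10.4645 ⇒ V=10.4645 continue | (k=8,j=5): S=197.6280, (K−S)⁺=0.0000, hold=0.0000 ⇒ V=0.0000 continue | (k=8,j=6): S=265.0076, (K−S)⁺=0.0000, hold=0.0000 ⇒ V=0.0000 continue | (k=8,j=7): S=355.3597, (K−S)⁺=0.0000, hold=0.0000 ⇒ V=0.0000 continue | (k=8,j=8): S=476.5167, (K−S)⁺=0.0000, hold=0.0000 ⇒ V=0.0000 continue  boundary S*=109.9078
step 7: (k=7,j=0): S=52.7842, (K−S)⁺=94.9258, hold=94.0023 ⇒ V=94.9258 exercise | (k=7,j=1): S=70.7805, (K−S)⁺=76.9295, hold=76.0059 ⇒ V=76.9295 exercise | (k=7,j=2): S=94.9126, (K−S)⁺=52.7974, hold=51.8739 ⇒ V=52.7974 exercise | (k=7,j=3): S=127.2722, (K−S)⁺=20.4378, hold=24.3963 ⇒ V=24.3963 continue | (k=7,j=4): S=170.6646, (K−S)⁺=0.0000, hold=5.3580 ⇒ V=5.3580 continue | (k=7,j=5): S=228.8513, (K−S)⁺=0.0000, hold=0.0000 ⇒ V=0.0000 continue | (k=7,j=6): S=306.8763, (K−S)⁺=0.0000, hold=0.0000 ⇒ V=0.0000 continue | (k=7,j=7): S=411.5032, (K−S)⁺=0.0000, hold=0.0000 ⇒ V=0.0000 continue  boundary S*=94.9126
step 6: (k=6,j=0): S=61.1236, (K−S)⁺=86.5864, hold=85.6629 ⇒ V=86.5864 exercise | (k=6,j=1): S=81.9632, (K−S)⁺=65.7468, hold=64.8233 ⇒ V=65.7468 exercise | (k=6,j=2): S=109.9078, (K−S)⁺=37.8022, hold=38.7856 ⇒ V=38.7856 continue | (k=6,j=3): S=147.3800, (K−S)⁺=0.3300, hold=15.0724 ⇒ V=15.0724 continue | (k=6,j=4): S=197.6280, (K−S)⁺=0.0000, hold=2.7434 ⇒ V=2.7434 continue | (k=6,j=5): S=265.0076, (K−S)⁺=0.0000, hold=0.0000 ⇒ V=0.0000 continue | (k=6,j=6): S=355.3597, (K−S)⁺=0.0000, hold=0.0000 ⇒ V=0.0000 continue  boundary S*=81.9632
step 5: (k=5,j=0): S=70.7805, (K−S)⁺=76.9295, hold=76.0059 ⇒ V=76.9295 exercise | (k=5,j=1): S=94.9126, (K−S)⁺=52.7974, hold=52.3476 ⇒ V=52.7974 exercise | (k=5,j=2): S=127.2722, (K−S)⁺=20.4378, hold=27.1197 ⇒ V=27.1197 continue | (k=5,j=3): S=170.6646, (K−S)⁺=0.0000, hold=9.0389 ⇒ V=9.0389 continue | (k=5,j=4): S=228.8513, (K−S)⁺=0.0000, hold=1.4046 ⇒ V=1.4046 continue | (k=5,j=5): S=306.8763, (K−S)⁺=0.0000, hold=0.0000 ⇒ V=0.0000 continue  boundary S*=94.9126
step 4: (k=4,j=0): S=81.9632, (K−S)⁺=65.7468, hold=64.8233 ⇒ V=65.7468 exercise | (k=4,j=1): S=109.9078, (K−S)⁺=37.8022, hold=40.0975 ⇒ V=40.0975 continue | (k=4,j=2): S=147.3800, (K−S)⁺=0.3300, hold=18.2400 ⇒ V=18.2400 continue | (k=4,j=3): S=197.6280, (K−S)⁺=0.0000, hold=5.3047 ⇒ V=5.3047 continue | (k=4,j=4): S=265.0076, (K−S)⁺=0.0000, hold=0.7192 ⇒ V=0.7192 continue  boundary S*=81.9632
step 3: (k=3,j=0): S=94.9126, (K−S)⁺=52.7974, hold=52.9796 ⇒ V=52.9796 continue | (k=3,j=1): S=127.2722, (K−S)⁺=20.4378, hold=29.3173 ⇒ V=29.3173 continue | (k=3,j=2): S=170.6646, (K−S)⁺=0.0000, hold=11.8946 ⇒ V=11.8946 continue | (k=3,j=3): S=228.8513, (K−S)⁺=0.0000, hold=3.0625 ⇒ V=3.0625 continue  boundary S*=-
step 2: (k=2,j=0): S=109.9078, (K−S)⁺=37.8022, hold=41.2495 ⇒ V=41.2495 continue | (k=2,j=1): S=147.3800, (K−S)⁺=0.3300, hold=20.7409 ⇒ V=20.7409 continue | (k=2,j=2): S=197.6280, (K−S)⁺=0.0000, hold=7.5655 ⇒ V=7.5655 continue  boundary S*=-
step 1: (k=1,j=0): S=127.2722, (K−S)⁺=20.4378, hold=31.1119 ⇒ V=31.1119 continue | (k=1,j=1): S=170.6646, (K−S)⁺=0.0000, hold=14.2642 ⇒ V=14.2642 continue  boundary S*=-
step 0: (k=0,j=0): S=147.3800, (K−S)⁺=0.3300, hold=22.8013 ⇒ V=22.8013 continue  boundary S*=-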